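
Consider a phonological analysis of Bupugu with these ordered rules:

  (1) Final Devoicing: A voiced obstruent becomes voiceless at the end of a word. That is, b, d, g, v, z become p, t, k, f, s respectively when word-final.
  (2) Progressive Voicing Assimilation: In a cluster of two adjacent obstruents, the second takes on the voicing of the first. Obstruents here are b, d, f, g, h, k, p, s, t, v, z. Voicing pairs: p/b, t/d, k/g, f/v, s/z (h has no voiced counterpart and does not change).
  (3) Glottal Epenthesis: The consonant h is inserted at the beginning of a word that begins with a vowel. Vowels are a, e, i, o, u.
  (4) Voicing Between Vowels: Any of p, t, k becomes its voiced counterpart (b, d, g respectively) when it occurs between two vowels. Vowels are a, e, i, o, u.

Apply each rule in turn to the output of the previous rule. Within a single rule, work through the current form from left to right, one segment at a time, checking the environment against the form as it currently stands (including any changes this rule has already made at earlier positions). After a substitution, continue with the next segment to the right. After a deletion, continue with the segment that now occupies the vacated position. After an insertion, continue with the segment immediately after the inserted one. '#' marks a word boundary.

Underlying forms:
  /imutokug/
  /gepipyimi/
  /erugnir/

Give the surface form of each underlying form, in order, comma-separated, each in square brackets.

/imutokug/:
  (1) Final Devoicing: [imutokug] → [imutokuk]
  (2) Progressive Voicing Assimilation: no change — [imutokuk]
  (3) Glottal Epenthesis: [imutokuk] → [himutokuk]
  (4) Voicing Between Vowels: [himutokuk] → [himudoguk]
/gepipyimi/:
  (1) Final Devoicing: no change — [gepipyimi]
  (2) Progressive Voicing Assimilation: no change — [gepipyimi]
  (3) Glottal Epenthesis: no change — [gepipyimi]
  (4) Voicing Between Vowels: [gepipyimi] → [gebipyimi]
/erugnir/:
  (1) Final Devoicing: no change — [erugnir]
  (2) Progressive Voicing Assimilation: no change — [erugnir]
  (3) Glottal Epenthesis: [erugnir] → [herugnir]
  (4) Voicing Between Vowels: no change — [herugnir]

[himudoguk], [gebipyimi], [herugnir]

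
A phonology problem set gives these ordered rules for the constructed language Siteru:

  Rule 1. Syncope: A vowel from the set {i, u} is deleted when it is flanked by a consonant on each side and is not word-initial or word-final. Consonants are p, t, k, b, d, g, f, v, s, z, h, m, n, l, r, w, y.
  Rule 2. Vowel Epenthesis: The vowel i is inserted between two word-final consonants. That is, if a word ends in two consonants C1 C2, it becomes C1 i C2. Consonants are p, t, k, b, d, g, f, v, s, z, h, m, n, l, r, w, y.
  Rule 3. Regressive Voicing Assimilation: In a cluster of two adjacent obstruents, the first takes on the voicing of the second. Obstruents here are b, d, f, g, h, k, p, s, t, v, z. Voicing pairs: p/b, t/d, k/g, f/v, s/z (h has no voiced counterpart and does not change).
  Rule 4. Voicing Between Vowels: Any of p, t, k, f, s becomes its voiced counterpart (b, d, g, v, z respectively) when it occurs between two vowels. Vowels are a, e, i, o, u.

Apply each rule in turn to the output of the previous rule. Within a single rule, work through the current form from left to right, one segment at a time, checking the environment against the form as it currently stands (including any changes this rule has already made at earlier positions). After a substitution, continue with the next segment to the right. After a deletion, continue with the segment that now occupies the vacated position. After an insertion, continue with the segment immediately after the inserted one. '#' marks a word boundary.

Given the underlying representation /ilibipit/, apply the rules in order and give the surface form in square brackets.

[ilppit]

Rule 1 Syncope: [ilibipit] → [ilbpt]
Rule 2 Vowel Epenthesis: [ilbpt] → [ilbpit]
Rule 3 Regressive Voicing Assimilation: [ilbpit] → [ilppit]
Rule 4 Voicing Between Vowels: no change — [ilppit]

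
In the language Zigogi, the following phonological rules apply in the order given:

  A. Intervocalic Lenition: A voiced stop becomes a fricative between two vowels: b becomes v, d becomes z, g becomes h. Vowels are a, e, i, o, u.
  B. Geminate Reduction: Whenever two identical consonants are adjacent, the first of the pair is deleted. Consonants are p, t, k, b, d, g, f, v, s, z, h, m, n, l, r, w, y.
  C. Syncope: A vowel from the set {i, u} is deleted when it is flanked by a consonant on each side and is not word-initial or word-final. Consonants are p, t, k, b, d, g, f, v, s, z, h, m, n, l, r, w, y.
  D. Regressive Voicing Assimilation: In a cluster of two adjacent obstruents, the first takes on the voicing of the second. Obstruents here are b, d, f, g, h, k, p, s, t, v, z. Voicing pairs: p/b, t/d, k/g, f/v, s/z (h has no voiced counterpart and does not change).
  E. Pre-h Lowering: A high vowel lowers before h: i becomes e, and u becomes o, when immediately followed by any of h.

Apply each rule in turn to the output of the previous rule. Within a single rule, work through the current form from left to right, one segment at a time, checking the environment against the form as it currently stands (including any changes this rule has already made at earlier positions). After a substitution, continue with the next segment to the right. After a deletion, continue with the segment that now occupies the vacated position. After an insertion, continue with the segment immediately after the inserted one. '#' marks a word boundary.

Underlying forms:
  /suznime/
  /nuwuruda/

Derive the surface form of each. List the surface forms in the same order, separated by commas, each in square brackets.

[zznme], [nwrza]

/suznime/:
  A Intervocalic Lenition: no change — [suznime]
  B Geminate Reduction: no change — [suznime]
  C Syncope: [suznime] → [sznme]
  D Regressive Voicing Assimilation: [sznme] → [zznme]
  E Pre-h Lowering: no change — [zznme]
/nuwuruda/:
  A Intervocalic Lenition: [nuwuruda] → [nuwuruza]
  B Geminate Reduction: no change — [nuwuruza]
  C Syncope: [nuwuruza] → [nwrza]
  D Regressive Voicing Assimilation: no change — [nwrza]
  E Pre-h Lowering: no change — [nwrza]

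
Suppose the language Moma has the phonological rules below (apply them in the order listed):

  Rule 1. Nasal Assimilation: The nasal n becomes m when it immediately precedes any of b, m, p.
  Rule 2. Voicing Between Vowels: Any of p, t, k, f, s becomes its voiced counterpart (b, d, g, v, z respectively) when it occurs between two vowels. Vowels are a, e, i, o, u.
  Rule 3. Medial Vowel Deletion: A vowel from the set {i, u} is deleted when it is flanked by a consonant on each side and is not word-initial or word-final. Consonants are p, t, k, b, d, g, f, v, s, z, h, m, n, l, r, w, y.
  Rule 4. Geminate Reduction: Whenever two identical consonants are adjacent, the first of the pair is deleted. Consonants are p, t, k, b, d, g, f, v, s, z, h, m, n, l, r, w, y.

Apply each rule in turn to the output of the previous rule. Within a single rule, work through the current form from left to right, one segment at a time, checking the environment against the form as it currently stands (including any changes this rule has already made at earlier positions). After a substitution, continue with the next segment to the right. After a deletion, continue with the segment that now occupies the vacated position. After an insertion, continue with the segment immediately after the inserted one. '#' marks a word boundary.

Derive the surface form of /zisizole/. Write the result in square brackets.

[zole]

Rule 1 Nasal Assimilation: no change — [zisizole]
Rule 2 Voicing Between Vowels: [zisizole] → [zizizole]
Rule 3 Medial Vowel Deletion: [zizizole] → [zzzole]
Rule 4 Geminate Reduction: [zzzole] → [zole]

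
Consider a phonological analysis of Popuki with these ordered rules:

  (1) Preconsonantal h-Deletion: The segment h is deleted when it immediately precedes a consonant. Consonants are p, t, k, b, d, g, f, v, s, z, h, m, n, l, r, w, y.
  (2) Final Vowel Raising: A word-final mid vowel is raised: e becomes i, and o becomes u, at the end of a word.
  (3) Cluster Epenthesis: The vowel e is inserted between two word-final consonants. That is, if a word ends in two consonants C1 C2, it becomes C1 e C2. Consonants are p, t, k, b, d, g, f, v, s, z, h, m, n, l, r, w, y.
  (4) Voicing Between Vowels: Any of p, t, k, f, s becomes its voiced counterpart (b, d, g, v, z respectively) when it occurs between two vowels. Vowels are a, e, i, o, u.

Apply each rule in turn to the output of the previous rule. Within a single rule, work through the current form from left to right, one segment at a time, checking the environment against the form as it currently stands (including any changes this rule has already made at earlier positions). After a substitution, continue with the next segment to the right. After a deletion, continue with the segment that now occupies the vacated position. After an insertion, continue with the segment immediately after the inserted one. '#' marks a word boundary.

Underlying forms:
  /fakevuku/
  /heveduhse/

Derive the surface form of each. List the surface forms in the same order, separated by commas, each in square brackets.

[fagevugu], [heveduzi]

/fakevuku/:
  (1) Preconsonantal h-Deletion: no change — [fakevuku]
  (2) Final Vowel Raising: no change — [fakevuku]
  (3) Cluster Epenthesis: no change — [fakevuku]
  (4) Voicing Between Vowels: [fakevuku] → [fagevugu]
/heveduhse/:
  (1) Preconsonantal h-Deletion: [heveduhse] → [heveduse]
  (2) Final Vowel Raising: [heveduse] → [hevedusi]
  (3) Cluster Epenthesis: no change — [hevedusi]
  (4) Voicing Between Vowels: [hevedusi] → [heveduzi]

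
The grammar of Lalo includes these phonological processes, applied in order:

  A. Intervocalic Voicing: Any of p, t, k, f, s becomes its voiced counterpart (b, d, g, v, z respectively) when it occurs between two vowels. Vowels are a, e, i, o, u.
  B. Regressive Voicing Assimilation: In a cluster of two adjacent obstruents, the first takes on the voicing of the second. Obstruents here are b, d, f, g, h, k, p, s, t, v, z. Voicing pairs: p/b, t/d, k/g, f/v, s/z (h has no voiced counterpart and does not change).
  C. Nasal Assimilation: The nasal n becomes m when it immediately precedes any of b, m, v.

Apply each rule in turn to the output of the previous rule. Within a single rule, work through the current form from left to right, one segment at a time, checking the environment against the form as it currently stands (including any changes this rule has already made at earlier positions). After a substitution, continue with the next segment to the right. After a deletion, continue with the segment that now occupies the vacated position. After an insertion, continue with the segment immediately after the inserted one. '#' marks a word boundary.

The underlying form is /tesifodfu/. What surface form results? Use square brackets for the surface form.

A Intervocalic Voicing: [tesifodfu] → [tezivodfu]
B Regressive Voicing Assimilation: [tezivodfu] → [tezivotfu]
C Nasal Assimilation: no change — [tezivotfu]

[tezivotfu]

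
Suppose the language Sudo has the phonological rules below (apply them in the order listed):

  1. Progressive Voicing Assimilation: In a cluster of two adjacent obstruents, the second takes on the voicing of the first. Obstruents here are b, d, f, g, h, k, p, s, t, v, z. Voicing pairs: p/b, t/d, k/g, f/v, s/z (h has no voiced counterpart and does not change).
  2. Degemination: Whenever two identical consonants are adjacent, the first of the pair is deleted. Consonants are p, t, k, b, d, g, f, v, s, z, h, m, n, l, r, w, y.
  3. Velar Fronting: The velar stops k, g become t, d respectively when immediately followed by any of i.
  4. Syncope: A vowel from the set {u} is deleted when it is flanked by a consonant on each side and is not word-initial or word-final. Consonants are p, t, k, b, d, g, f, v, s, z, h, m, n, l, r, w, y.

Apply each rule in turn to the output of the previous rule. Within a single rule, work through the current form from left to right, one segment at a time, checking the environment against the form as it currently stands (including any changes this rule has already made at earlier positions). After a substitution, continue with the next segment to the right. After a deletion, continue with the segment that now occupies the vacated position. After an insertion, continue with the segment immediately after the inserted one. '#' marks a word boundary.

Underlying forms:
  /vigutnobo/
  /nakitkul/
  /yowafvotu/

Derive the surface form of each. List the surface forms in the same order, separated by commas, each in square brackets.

/vigutnobo/:
  1 Progressive Voicing Assimilation: no change — [vigutnobo]
  2 Degemination: no change — [vigutnobo]
  3 Velar Fronting: no change — [vigutnobo]
  4 Syncope: [vigutnobo] → [vigtnobo]
/nakitkul/:
  1 Progressive Voicing Assimilation: no change — [nakitkul]
  2 Degemination: no change — [nakitkul]
  3 Velar Fronting: [nakitkul] → [natitkul]
  4 Syncope: [natitkul] → [natitkl]
/yowafvotu/:
  1 Progressive Voicing Assimilation: [yowafvotu] → [yowaffotu]
  2 Degemination: [yowaffotu] → [yowafotu]
  3 Velar Fronting: no change — [yowafotu]
  4 Syncope: no change — [yowafotu]

[vigtnobo], [natitkl], [yowafotu]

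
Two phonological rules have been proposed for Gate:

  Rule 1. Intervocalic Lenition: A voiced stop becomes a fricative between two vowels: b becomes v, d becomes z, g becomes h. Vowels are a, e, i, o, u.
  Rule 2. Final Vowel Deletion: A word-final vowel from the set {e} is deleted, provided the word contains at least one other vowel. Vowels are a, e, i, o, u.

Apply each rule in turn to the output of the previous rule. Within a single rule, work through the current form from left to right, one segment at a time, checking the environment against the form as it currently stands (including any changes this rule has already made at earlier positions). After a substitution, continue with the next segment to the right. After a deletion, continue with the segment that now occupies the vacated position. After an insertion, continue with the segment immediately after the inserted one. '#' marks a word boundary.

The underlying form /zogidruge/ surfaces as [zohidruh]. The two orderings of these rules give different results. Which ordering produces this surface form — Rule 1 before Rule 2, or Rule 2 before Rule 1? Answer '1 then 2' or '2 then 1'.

1 then 2

Order 1 then 2:
  1 Intervocalic Lenition: [zogidruge] → [zohidruhe]
  2 Final Vowel Deletion: [zohidruhe] → [zohidruh]
  result: [zohidruh]
Order 2 then 1:
  2 Final Vowel Deletion: [zogidruge] → [zogidrug]
  1 Intervocalic Lenition: [zogidrug] → [zohidrug]
  result: [zohidrug]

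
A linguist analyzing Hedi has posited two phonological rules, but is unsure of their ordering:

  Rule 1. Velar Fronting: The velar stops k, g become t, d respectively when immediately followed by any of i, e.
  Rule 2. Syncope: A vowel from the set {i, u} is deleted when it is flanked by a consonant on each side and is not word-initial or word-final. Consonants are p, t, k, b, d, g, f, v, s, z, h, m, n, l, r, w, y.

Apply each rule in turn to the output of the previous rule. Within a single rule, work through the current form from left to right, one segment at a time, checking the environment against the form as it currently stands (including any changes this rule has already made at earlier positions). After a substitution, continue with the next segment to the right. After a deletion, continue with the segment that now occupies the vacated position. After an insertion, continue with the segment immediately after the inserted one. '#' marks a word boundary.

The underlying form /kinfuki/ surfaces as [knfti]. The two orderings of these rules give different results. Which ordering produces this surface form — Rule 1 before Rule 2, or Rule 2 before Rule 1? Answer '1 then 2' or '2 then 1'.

2 then 1

Order 1 then 2:
  1 Velar Fronting: [kinfuki] → [tinfuti]
  2 Syncope: [tinfuti] → [tnfti]
  result: [tnfti]
Order 2 then 1:
  2 Syncope: [kinfuki] → [knfki]
  1 Velar Fronting: [knfki] → [knfti]
  result: [knfti]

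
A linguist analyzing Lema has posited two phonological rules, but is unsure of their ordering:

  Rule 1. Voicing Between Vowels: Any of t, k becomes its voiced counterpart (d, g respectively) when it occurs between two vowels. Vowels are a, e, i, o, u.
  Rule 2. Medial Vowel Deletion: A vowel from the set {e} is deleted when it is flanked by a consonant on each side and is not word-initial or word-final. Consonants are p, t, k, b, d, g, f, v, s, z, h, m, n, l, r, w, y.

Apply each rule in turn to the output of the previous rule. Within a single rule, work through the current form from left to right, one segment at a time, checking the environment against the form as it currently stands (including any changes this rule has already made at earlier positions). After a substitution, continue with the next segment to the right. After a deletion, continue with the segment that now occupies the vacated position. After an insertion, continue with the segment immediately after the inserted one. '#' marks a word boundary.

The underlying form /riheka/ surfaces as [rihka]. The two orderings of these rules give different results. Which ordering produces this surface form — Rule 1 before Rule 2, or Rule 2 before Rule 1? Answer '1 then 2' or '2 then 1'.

Order 1 then 2:
  1 Voicing Between Vowels: [riheka] → [rihega]
  2 Medial Vowel Deletion: [rihega] → [rihga]
  result: [rihga]
Order 2 then 1:
  2 Medial Vowel Deletion: [riheka] → [rihka]
  1 Voicing Between Vowels: no change — [rihka]
  result: [rihka]

2 then 1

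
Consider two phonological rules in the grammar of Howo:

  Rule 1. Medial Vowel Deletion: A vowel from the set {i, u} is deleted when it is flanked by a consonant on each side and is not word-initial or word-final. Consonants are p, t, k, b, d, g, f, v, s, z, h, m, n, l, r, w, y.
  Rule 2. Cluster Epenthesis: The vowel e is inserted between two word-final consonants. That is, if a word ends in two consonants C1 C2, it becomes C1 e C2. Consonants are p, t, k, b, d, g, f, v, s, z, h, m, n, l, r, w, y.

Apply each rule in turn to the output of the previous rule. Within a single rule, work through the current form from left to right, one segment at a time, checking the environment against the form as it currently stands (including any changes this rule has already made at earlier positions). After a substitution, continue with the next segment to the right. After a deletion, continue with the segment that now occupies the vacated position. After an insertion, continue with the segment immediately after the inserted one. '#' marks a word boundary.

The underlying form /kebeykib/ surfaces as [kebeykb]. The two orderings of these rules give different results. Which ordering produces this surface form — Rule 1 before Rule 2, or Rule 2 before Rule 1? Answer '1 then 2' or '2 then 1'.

Order 1 then 2:
  1 Medial Vowel Deletion: [kebeykib] → [kebeykb]
  2 Cluster Epenthesis: [kebeykb] → [kebeykeb]
  result: [kebeykeb]
Order 2 then 1:
  2 Cluster Epenthesis: no change — [kebeykib]
  1 Medial Vowel Deletion: [kebeykib] → [kebeykb]
  result: [kebeykb]

2 then 1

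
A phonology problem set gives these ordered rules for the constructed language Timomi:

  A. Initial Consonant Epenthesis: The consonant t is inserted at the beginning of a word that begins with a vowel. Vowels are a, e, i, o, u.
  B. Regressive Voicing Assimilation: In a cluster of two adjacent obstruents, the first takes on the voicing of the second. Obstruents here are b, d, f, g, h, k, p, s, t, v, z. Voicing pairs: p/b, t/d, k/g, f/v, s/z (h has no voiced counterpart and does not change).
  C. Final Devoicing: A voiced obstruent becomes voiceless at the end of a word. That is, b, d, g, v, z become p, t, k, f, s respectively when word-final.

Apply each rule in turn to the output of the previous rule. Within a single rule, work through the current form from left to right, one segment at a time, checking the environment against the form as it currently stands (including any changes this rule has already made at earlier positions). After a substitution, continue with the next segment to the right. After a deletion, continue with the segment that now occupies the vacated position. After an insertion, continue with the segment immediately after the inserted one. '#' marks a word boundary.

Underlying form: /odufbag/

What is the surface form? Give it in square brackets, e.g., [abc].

A Initial Consonant Epenthesis: [odufbag] → [todufbag]
B Regressive Voicing Assimilation: [todufbag] → [toduvbag]
C Final Devoicing: [toduvbag] → [toduvbak]

[toduvbak]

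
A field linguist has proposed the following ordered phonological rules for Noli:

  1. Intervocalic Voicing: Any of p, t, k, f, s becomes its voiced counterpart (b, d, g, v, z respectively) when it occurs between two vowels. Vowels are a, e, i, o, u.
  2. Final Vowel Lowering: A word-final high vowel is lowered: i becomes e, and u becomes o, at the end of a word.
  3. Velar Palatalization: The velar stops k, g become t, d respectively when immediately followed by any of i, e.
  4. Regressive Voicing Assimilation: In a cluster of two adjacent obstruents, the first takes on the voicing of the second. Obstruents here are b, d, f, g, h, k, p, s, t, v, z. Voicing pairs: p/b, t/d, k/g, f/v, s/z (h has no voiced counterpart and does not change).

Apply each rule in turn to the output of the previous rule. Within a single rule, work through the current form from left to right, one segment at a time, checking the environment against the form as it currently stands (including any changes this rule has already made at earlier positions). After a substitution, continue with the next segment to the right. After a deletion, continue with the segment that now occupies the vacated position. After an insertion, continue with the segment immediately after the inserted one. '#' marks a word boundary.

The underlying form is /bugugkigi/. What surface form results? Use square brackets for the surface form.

1 Intervocalic Voicing: no change — [bugugkigi]
2 Final Vowel Lowering: [bugugkigi] → [bugugkige]
3 Velar Palatalization: [bugugkige] → [bugugtide]
4 Regressive Voicing Assimilation: [bugugtide] → [buguktide]

[buguktide]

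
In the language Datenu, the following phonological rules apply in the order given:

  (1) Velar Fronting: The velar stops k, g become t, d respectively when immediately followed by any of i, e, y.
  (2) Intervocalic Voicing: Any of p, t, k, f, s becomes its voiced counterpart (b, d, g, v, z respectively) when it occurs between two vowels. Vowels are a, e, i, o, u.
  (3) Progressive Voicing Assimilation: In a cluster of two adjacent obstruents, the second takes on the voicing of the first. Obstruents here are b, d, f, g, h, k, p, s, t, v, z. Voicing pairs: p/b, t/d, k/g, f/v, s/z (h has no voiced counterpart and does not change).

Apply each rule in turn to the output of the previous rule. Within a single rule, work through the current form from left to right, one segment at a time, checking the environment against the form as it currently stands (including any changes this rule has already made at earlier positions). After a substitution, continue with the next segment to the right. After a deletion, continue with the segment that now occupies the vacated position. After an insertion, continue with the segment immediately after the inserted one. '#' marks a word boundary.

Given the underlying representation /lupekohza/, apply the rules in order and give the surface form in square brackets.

[lubegohsa]

(1) Velar Fronting: no change — [lupekohza]
(2) Intervocalic Voicing: [lupekohza] → [lubegohza]
(3) Progressive Voicing Assimilation: [lubegohza] → [lubegohsa]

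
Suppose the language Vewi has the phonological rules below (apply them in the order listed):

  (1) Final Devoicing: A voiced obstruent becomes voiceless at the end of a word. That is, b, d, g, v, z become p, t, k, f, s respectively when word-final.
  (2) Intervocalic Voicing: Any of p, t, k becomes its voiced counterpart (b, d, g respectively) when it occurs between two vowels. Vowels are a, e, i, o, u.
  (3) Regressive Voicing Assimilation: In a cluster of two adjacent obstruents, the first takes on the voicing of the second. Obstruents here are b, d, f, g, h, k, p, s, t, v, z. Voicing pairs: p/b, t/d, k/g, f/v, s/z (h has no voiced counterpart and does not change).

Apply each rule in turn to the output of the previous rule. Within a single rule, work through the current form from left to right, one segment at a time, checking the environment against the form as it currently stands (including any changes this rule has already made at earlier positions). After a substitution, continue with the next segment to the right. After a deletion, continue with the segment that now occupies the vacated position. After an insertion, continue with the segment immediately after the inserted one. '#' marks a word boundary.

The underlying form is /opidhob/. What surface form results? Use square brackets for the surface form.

(1) Final Devoicing: [opidhob] → [opidhop]
(2) Intervocalic Voicing: [opidhop] → [obidhop]
(3) Regressive Voicing Assimilation: [obidhop] → [obithop]

[obithop]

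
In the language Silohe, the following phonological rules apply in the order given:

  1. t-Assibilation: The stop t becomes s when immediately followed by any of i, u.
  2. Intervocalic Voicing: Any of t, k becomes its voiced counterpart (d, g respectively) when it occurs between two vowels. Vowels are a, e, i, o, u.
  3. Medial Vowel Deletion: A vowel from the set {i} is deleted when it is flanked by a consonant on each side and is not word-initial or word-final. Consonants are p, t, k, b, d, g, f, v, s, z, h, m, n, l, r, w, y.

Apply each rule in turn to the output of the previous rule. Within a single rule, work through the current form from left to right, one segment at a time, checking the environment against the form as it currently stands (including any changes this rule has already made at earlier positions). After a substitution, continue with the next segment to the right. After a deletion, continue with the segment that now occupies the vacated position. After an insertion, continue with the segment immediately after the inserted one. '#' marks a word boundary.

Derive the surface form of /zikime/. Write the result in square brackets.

1 t-Assibilation: no change — [zikime]
2 Intervocalic Voicing: [zikime] → [zigime]
3 Medial Vowel Deletion: [zigime] → [zgme]

[zgme]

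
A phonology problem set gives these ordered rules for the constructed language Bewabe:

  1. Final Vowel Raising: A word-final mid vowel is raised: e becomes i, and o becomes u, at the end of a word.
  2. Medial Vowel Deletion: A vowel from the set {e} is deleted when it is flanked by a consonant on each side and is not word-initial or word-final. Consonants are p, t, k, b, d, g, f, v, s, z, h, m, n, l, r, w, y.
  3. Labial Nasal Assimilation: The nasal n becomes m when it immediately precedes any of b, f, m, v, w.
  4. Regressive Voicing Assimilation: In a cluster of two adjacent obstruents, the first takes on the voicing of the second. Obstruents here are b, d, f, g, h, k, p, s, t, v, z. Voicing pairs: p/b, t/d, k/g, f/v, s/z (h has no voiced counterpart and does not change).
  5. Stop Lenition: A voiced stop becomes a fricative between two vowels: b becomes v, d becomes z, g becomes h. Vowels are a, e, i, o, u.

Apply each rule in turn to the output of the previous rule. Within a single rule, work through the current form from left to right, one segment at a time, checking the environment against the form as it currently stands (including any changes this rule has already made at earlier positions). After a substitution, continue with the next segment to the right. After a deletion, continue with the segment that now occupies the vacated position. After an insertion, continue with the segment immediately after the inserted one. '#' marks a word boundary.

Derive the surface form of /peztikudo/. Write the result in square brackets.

1 Final Vowel Raising: [peztikudo] → [peztikudu]
2 Medial Vowel Deletion: [peztikudu] → [pztikudu]
3 Labial Nasal Assimilation: no change — [pztikudu]
4 Regressive Voicing Assimilation: [pztikudu] → [bstikudu]
5 Stop Lenition: [bstikudu] → [bstikuzu]

[bstikuzu]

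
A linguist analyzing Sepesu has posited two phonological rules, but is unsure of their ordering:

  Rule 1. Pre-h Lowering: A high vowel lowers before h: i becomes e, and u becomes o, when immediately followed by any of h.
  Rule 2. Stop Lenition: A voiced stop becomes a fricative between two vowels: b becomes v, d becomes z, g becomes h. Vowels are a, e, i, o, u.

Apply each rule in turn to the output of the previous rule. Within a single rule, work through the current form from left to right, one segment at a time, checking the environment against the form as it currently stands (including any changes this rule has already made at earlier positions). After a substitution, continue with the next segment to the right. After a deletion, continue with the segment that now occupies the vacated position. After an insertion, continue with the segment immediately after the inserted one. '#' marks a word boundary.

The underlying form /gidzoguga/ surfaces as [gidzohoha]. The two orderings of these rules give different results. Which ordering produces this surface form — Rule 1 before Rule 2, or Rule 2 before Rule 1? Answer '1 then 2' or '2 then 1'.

Order 1 then 2:
  1 Pre-h Lowering: no change — [gidzoguga]
  2 Stop Lenition: [gidzoguga] → [gidzohuha]
  result: [gidzohuha]
Order 2 then 1:
  2 Stop Lenition: [gidzoguga] → [gidzohuha]
  1 Pre-h Lowering: [gidzohuha] → [gidzohoha]
  result: [gidzohoha]

2 then 1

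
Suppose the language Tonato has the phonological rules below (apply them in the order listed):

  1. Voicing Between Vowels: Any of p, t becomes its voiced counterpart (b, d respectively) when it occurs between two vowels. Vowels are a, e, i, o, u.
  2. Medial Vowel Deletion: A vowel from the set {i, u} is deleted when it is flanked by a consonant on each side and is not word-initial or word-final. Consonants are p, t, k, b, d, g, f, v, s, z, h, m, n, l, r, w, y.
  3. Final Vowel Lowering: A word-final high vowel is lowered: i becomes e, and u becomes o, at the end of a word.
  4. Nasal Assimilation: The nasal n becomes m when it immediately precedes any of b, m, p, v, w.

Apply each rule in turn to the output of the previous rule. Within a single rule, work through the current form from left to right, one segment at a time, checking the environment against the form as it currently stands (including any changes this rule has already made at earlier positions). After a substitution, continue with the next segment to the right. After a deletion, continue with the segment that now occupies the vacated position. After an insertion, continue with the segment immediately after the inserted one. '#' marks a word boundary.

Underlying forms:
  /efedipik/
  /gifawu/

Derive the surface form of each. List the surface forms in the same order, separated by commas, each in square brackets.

[efedbk], [gfawo]

/efedipik/:
  1 Voicing Between Vowels: [efedipik] → [efedibik]
  2 Medial Vowel Deletion: [efedibik] → [efedbk]
  3 Final Vowel Lowering: no change — [efedbk]
  4 Nasal Assimilation: no change — [efedbk]
/gifawu/:
  1 Voicing Between Vowels: no change — [gifawu]
  2 Medial Vowel Deletion: [gifawu] → [gfawu]
  3 Final Vowel Lowering: [gfawu] → [gfawo]
  4 Nasal Assimilation: no change — [gfawo]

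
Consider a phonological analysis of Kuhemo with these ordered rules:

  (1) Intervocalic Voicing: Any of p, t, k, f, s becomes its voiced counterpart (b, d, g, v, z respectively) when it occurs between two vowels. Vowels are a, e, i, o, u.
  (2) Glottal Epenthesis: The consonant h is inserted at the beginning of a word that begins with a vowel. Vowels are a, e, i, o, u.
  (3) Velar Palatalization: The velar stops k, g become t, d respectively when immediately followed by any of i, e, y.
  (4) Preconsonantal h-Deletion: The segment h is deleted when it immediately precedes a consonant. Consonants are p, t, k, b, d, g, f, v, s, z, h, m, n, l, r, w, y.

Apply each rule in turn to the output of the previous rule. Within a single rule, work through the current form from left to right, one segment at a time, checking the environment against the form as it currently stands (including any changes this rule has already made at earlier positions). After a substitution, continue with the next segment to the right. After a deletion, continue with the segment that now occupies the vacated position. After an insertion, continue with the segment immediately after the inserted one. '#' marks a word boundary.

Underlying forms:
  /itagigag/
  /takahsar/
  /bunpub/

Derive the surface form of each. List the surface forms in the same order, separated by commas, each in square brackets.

/itagigag/:
  (1) Intervocalic Voicing: [itagigag] → [idagigag]
  (2) Glottal Epenthesis: [idagigag] → [hidagigag]
  (3) Velar Palatalization: [hidagigag] → [hidadigag]
  (4) Preconsonantal h-Deletion: no change — [hidadigag]
/takahsar/:
  (1) Intervocalic Voicing: [takahsar] → [tagahsar]
  (2) Glottal Epenthesis: no change — [tagahsar]
  (3) Velar Palatalization: no change — [tagahsar]
  (4) Preconsonantal h-Deletion: [tagahsar] → [tagasar]
/bunpub/:
  (1) Intervocalic Voicing: no change — [bunpub]
  (2) Glottal Epenthesis: no change — [bunpub]
  (3) Velar Palatalization: no change — [bunpub]
  (4) Preconsonantal h-Deletion: no change — [bunpub]

[hidadigag], [tagasar], [bunpub]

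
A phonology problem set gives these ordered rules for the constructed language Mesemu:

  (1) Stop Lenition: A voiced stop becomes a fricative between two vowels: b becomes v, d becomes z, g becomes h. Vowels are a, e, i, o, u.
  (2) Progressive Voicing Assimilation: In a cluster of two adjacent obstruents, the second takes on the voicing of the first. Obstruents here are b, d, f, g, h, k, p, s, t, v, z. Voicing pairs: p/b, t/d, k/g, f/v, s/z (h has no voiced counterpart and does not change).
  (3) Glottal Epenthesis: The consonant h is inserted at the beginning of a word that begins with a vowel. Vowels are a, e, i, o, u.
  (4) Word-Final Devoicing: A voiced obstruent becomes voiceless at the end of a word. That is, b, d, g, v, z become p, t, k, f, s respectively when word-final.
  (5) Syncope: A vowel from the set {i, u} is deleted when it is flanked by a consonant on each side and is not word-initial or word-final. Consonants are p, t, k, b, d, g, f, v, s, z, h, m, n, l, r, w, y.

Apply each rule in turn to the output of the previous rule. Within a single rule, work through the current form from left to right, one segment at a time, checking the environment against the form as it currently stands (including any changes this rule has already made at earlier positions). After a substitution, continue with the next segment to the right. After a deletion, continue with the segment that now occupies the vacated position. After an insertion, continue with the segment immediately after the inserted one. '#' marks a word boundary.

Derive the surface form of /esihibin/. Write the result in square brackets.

[heshvn]

(1) Stop Lenition: [esihibin] → [esihivin]
(2) Progressive Voicing Assimilation: no change — [esihivin]
(3) Glottal Epenthesis: [esihivin] → [hesihivin]
(4) Word-Final Devoicing: no change — [hesihivin]
(5) Syncope: [hesihivin] → [heshvn]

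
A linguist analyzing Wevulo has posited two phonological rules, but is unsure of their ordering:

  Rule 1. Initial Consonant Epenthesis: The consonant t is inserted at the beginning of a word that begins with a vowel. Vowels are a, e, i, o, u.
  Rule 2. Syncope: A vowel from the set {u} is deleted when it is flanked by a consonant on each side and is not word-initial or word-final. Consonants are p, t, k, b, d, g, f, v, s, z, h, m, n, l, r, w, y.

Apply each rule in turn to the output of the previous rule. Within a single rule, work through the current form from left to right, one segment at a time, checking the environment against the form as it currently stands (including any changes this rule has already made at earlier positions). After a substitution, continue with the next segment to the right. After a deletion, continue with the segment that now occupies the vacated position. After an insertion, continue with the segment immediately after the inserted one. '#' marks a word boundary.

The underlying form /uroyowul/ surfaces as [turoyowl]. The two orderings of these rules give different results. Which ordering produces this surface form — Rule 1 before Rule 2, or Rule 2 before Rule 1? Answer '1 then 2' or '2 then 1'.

2 then 1

Order 1 then 2:
  1 Initial Consonant Epenthesis: [uroyowul] → [turoyowul]
  2 Syncope: [turoyowul] → [troyowl]
  result: [troyowl]
Order 2 then 1:
  2 Syncope: [uroyowul] → [uroyowl]
  1 Initial Consonant Epenthesis: [uroyowl] → [turoyowl]
  result: [turoyowl]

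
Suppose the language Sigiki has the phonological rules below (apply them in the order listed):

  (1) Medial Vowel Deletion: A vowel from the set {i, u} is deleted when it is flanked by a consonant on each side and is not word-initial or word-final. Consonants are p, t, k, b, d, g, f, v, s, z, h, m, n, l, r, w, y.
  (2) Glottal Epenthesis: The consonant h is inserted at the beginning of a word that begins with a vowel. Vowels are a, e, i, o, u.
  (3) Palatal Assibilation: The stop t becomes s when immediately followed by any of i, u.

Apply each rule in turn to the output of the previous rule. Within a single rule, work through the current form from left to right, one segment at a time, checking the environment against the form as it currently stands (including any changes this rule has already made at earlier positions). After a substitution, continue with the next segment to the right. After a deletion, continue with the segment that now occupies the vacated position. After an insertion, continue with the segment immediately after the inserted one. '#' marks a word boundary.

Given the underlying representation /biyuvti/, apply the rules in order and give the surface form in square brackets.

[byvsi]

(1) Medial Vowel Deletion: [biyuvti] → [byvti]
(2) Glottal Epenthesis: no change — [byvti]
(3) Palatal Assibilation: [byvti] → [byvsi]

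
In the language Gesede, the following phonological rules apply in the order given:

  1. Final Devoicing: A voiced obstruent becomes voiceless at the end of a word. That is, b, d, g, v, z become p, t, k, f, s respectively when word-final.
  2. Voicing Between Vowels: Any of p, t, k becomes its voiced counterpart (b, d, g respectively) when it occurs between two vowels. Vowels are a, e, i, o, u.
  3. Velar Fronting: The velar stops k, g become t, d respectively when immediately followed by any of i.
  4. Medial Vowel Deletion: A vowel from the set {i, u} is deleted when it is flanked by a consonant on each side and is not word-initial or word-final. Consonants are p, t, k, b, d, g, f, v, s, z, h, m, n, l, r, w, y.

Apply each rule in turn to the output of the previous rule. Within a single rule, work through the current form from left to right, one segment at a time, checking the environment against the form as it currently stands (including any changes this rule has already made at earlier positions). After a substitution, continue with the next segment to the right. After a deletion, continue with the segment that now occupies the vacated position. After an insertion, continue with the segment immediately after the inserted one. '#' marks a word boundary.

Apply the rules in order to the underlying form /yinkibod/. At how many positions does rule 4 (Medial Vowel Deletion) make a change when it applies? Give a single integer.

2

1 Final Devoicing: [yinkibod] → [yinkibot]
2 Voicing Between Vowels: no change — [yinkibot]
3 Velar Fronting: [yinkibot] → [yintibot]
4 Medial Vowel Deletion: [yintibot] → [yntbot]
Rule 4 changed 2 position(s).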